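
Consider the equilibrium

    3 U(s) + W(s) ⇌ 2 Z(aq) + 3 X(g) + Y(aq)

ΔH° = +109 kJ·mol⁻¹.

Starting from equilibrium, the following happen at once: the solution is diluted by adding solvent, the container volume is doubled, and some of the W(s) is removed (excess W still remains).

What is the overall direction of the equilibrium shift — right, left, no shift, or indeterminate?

right

Dilution lowers every aqueous concentration by the same factor. Δn_aq = 3 − 0 = +3, so the system shifts toward the side with more dissolved moles — to the right.
Gas moles: reactants 0, products 3 (Δn_gas = +3). Expansion shifts the system toward the side with more moles of gas — to the right.
W is a pure solid; its activity is 1 regardless of amount, so Q is unaffected — no shift from this change.
Only the nonzero effect(s) matter; the net shift is to the right.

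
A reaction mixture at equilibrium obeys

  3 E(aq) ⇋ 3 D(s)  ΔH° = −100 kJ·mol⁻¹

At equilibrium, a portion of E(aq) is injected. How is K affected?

The equilibrium constant depends only on temperature. This perturbation may move the position of equilibrium, but since T is unchanged, K itself is unchanged.

unchanged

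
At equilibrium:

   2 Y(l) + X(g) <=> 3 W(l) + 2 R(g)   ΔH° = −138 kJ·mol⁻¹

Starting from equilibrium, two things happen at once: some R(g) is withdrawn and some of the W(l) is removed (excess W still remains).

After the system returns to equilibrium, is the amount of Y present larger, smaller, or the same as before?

Removing R (g), a product, drives the reaction to the right.
W is a pure liquid; its activity is 1 regardless of amount, so Q is unaffected — no shift from this change.
The net shift is to the right. Y is a reactant, so its amount decreases.

decreases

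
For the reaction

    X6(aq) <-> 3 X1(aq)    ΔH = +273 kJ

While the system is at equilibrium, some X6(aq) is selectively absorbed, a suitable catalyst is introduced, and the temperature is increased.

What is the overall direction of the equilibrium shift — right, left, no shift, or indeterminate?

Removing X6 (aq), a reactant, drives the reaction to the left.
A catalyst speeds both forward and reverse rates equally; it changes neither Q nor K — no shift from this change.
The forward reaction is endothermic. Raising T favours the endothermic direction — shift to the right.
The individual effects push in opposite directions; without quantitative information the net direction cannot be determined.

cannot be determined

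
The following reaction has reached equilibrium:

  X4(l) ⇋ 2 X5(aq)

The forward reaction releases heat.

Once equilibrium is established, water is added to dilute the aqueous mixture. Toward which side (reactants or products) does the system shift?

Dilution lowers every aqueous concentration by the same factor. Δn_aq = 2 − 0 = +2, so the system shifts toward the side with more dissolved moles — to the right.

right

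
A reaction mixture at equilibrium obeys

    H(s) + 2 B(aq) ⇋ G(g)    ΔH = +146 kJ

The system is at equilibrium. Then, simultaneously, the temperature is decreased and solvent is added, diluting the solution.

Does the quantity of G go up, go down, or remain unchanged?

decreases

The forward reaction is endothermic. Lowering T favours the exothermic direction — shift to the left.
Dilution lowers every aqueous concentration by the same factor. Δn_aq = 0 − 2 = -2, so the system shifts toward the side with more dissolved moles — to the left.
The net shift is to the left. G is a product, so its amount decreases.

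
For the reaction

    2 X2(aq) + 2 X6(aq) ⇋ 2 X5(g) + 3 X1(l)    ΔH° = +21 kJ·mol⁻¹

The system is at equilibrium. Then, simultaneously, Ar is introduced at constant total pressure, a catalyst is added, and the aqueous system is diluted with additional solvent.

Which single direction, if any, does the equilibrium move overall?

cannot be determined

Adding inert gas at constant total pressure expands the volume and lowers every reacting partial pressure. With Δn_gas = 2 − 0 = +2, Q moves away from K toward the side with fewer gas moles, so the system shifts toward the side with more gas moles — to the right.
A catalyst speeds both forward and reverse rates equally; it changes neither Q nor K — no shift from this change.
Dilution lowers every aqueous concentration by the same factor. Δn_aq = 0 − 4 = -4, so the system shifts toward the side with more dissolved moles — to the left.
The individual effects push in opposite directions; without quantitative information the net direction cannot be determined.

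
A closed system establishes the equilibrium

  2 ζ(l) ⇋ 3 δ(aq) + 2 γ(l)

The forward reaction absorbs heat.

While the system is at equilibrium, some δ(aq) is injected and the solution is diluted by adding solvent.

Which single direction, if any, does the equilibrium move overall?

Adding δ (aq), a product, drives the reaction to the left.
Dilution lowers every aqueous concentration by the same factor. Δn_aq = 3 − 0 = +3, so the system shifts toward the side with more dissolved moles — to the right.
The individual effects push in opposite directions; without quantitative information the net direction cannot be determined.

cannot be determined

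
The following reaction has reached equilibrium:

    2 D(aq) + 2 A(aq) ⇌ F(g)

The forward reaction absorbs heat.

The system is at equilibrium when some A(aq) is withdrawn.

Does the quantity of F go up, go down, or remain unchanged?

decreases

Removing A (aq), a reactant, drives the reaction to the left.
The net shift is to the left. F is a product, so its amount decreases.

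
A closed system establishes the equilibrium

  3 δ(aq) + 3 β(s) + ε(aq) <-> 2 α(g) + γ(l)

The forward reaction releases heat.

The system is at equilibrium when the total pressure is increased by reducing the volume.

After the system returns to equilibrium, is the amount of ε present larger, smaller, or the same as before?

Gas moles: reactants 0, products 2 (Δn_gas = +2). Compression shifts the system toward the side with fewer moles of gas — to the left.
The net shift is to the left. ε is a reactant, so its amount increases.

increases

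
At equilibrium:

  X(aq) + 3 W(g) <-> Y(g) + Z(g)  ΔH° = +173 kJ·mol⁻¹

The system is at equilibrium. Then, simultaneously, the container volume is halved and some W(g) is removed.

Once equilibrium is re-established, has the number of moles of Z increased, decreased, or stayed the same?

Gas moles: reactants 3, products 2 (Δn_gas = -1). Compression shifts the system toward the side with fewer moles of gas — to the right.
Removing W (g), a reactant, drives the reaction to the left.
The two effects oppose each other, so the net shift — and hence the change in Z — cannot be determined from the given information.

cannot be determined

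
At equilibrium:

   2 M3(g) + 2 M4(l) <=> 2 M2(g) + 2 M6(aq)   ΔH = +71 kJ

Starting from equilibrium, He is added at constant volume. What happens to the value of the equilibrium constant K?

unchanged

The equilibrium constant depends only on temperature. This perturbation changes neither the position of equilibrium nor K.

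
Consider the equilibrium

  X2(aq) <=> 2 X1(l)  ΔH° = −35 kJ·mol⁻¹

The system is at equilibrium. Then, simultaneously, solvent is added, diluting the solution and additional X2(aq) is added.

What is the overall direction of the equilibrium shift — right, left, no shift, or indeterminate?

Dilution lowers every aqueous concentration by the same factor. Δn_aq = 0 − 1 = -1, so the system shifts toward the side with more dissolved moles — to the left.
Adding X2 (aq), a reactant, drives the reaction to the right.
The individual effects push in opposite directions; without quantitative information the net direction cannot be determined.

cannot be determined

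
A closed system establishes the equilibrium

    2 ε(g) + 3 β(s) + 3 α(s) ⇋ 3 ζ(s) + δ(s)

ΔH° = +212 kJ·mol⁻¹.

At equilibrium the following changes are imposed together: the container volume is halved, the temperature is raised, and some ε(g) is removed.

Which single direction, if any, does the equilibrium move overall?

cannot be determined

Gas moles: reactants 2, products 0 (Δn_gas = -2). Compression shifts the system toward the side with fewer moles of gas — to the right.
The forward reaction is endothermic. Raising T favours the endothermic direction — shift to the right.
Removing ε (g), a reactant, drives the reaction to the left.
The individual effects push in opposite directions; without quantitative information the net direction cannot be determined.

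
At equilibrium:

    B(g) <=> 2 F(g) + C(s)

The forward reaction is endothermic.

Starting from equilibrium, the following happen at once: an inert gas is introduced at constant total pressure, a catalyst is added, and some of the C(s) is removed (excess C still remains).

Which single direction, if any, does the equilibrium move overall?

Adding inert gas at constant total pressure expands the volume and lowers every reacting partial pressure. With Δn_gas = 2 − 1 = +1, Q moves away from K toward the side with fewer gas moles, so the system shifts toward the side with more gas moles — to the right.
A catalyst speeds both forward and reverse rates equally; it changes neither Q nor K — no shift from this change.
C is a pure solid; its activity is 1 regardless of amount, so Q is unaffected — no shift from this change.
Only the nonzero effect(s) matter; the net shift is to the right.

right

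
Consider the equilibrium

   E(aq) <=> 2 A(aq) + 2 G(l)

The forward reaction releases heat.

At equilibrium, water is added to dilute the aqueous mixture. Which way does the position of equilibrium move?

right

Dilution lowers every aqueous concentration by the same factor. Δn_aq = 2 − 1 = +1, so the system shifts toward the side with more dissolved moles — to the right.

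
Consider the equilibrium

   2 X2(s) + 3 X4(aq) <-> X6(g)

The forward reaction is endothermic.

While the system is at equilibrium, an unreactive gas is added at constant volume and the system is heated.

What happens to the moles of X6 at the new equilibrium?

At constant volume, adding an inert gas leaves every reacting species' partial pressure unchanged, so Q is unchanged — no shift from this change.
The forward reaction is endothermic. Raising T favours the endothermic direction — shift to the right.
The net shift is to the right. X6 is a product, so its amount increases.

increases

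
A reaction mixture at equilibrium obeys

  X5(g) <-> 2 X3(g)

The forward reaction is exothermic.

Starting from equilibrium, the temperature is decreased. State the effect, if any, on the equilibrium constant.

K depends on temperature via the van 't Hoff relation. The forward reaction is exothermic, so lowering T increases K.

increases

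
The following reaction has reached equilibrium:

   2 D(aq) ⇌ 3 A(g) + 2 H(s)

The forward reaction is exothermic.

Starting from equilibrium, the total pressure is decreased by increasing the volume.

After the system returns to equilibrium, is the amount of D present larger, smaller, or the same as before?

decreases

Gas moles: reactants 0, products 3 (Δn_gas = +3). Expansion shifts the system toward the side with more moles of gas — to the right.
The net shift is to the right. D is a reactant, so its amount decreases.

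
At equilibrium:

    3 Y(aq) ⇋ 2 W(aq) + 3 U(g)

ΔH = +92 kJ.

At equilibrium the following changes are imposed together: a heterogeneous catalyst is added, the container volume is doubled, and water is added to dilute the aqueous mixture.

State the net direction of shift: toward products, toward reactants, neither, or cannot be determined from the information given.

A catalyst speeds both forward and reverse rates equally; it changes neither Q nor K — no shift from this change.
Gas moles: reactants 0, products 3 (Δn_gas = +3). Expansion shifts the system toward the side with more moles of gas — to the right.
Dilution lowers every aqueous concentration by the same factor. Δn_aq = 2 − 3 = -1, so the system shifts toward the side with more dissolved moles — to the left.
The individual effects push in opposite directions; without quantitative information the net direction cannot be determined.

cannot be determined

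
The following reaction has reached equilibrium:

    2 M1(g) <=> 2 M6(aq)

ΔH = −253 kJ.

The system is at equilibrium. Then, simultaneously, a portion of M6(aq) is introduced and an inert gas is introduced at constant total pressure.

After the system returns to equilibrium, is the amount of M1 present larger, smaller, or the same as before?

Adding M6 (aq), a product, drives the reaction to the left.
Adding inert gas at constant total pressure expands the volume and lowers every reacting partial pressure. With Δn_gas = 0 − 2 = -2, Q moves away from K toward the side with fewer gas moles, so the system shifts toward the side with more gas moles — to the left.
The net shift is to the left. M1 is a reactant, so its amount increases.

increases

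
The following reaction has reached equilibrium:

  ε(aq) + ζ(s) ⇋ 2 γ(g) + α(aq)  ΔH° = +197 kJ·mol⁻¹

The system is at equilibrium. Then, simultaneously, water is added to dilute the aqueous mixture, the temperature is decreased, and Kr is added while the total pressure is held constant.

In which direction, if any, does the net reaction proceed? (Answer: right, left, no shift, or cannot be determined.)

Dilution scales every aqueous concentration by the same factor. Δn_aq = 1 − 1 = 0, so Q is unchanged — no shift.
The forward reaction is endothermic. Lowering T favours the exothermic direction — shift to the left.
Adding inert gas at constant total pressure expands the volume and lowers every reacting partial pressure. With Δn_gas = 2 − 0 = +2, Q moves away from K toward the side with fewer gas moles, so the system shifts toward the side with more gas moles — to the right.
The individual effects push in opposite directions; without quantitative information the net direction cannot be determined.

cannot be determined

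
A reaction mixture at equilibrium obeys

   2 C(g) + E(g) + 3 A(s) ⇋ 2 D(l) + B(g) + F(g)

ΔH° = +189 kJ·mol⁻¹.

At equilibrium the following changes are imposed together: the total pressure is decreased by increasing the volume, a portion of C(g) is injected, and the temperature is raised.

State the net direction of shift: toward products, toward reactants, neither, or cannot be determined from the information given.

cannot be determined

Gas moles: reactants 3, products 2 (Δn_gas = -1). Expansion shifts the system toward the side with more moles of gas — to the left.
Adding C (g), a reactant, drives the reaction to the right.
The forward reaction is endothermic. Raising T favours the endothermic direction — shift to the right.
The individual effects push in opposite directions; without quantitative information the net direction cannot be determined.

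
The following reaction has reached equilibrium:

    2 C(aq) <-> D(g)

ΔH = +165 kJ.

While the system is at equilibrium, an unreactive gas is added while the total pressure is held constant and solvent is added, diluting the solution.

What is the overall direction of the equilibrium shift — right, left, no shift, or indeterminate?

Adding inert gas at constant total pressure expands the volume and lowers every reacting partial pressure. With Δn_gas = 1 − 0 = +1, Q moves away from K toward the side with fewer gas moles, so the system shifts toward the side with more gas moles — to the right.
Dilution lowers every aqueous concentration by the same factor. Δn_aq = 0 − 2 = -2, so the system shifts toward the side with more dissolved moles — to the left.
The individual effects push in opposite directions; without quantitative information the net direction cannot be determined.

cannot be determined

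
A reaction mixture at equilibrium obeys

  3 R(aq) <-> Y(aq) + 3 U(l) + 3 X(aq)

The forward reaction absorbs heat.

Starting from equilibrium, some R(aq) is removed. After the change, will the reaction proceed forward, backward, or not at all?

left

Removing R (aq), a reactant, drives the reaction to the left.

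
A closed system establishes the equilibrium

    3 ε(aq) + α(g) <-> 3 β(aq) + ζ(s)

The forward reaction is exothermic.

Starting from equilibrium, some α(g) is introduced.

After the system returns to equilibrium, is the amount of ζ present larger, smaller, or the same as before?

Adding α (g), a reactant, drives the reaction to the right.
The net shift is to the right. ζ is a product, so its amount increases.

increases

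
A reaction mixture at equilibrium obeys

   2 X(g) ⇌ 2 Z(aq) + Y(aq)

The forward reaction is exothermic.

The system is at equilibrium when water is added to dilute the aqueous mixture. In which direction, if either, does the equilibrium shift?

Dilution lowers every aqueous concentration by the same factor. Δn_aq = 3 − 0 = +3, so the system shifts toward the side with more dissolved moles — to the right.

right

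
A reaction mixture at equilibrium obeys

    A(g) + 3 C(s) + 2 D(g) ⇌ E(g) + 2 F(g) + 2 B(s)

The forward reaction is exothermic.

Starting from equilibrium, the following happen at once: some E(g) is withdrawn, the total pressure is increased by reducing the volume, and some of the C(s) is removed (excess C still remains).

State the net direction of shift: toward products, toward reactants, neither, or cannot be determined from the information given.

right

Removing E (g), a product, drives the reaction to the right.
Gas moles: reactants 3, products 3. Δn_gas = 0, so a volume change leaves Q equal to K — no shift from this change.
C is a pure solid; its activity is 1 regardless of amount, so Q is unaffected — no shift from this change.
Only the nonzero effect(s) matter; the net shift is to the right.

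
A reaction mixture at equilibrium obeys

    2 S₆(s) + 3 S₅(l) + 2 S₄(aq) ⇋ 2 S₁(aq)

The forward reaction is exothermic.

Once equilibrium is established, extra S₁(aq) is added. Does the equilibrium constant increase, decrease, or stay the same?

unchanged

The equilibrium constant depends only on temperature. This perturbation may move the position of equilibrium, but since T is unchanged, K itself is unchanged.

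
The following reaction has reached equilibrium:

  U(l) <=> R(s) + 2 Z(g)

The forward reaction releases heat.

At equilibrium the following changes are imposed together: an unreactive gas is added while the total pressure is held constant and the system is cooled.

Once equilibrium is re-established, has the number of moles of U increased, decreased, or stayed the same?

decreases

Adding inert gas at constant total pressure expands the volume and lowers every reacting partial pressure. With Δn_gas = 2 − 0 = +2, Q moves away from K toward the side with fewer gas moles, so the system shifts toward the side with more gas moles — to the right.
The forward reaction is exothermic. Lowering T favours the exothermic direction — shift to the right.
The net shift is to the right. U is a reactant, so its amount decreases.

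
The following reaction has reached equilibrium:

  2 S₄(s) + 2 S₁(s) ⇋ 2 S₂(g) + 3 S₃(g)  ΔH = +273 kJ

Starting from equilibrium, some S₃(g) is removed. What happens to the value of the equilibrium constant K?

unchanged

The equilibrium constant depends only on temperature. This perturbation may move the position of equilibrium, but since T is unchanged, K itself is unchanged.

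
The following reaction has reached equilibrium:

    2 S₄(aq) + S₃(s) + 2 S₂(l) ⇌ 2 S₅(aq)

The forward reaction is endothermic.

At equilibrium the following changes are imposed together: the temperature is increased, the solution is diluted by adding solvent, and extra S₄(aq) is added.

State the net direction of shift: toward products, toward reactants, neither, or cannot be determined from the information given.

right

The forward reaction is endothermic. Raising T favours the endothermic direction — shift to the right.
Dilution scales every aqueous concentration by the same factor. Δn_aq = 2 − 2 = 0, so Q is unchanged — no shift.
Adding S₄ (aq), a reactant, drives the reaction to the right.
Only the nonzero effect(s) matter; the net shift is to the right.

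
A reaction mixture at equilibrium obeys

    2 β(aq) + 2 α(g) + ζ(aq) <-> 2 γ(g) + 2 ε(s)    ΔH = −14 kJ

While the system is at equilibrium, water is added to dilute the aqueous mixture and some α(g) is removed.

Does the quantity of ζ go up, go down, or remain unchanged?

increases

Dilution lowers every aqueous concentration by the same factor. Δn_aq = 0 − 3 = -3, so the system shifts toward the side with more dissolved moles — to the left.
Removing α (g), a reactant, drives the reaction to the left.
The net shift is to the left. ζ is a reactant, so its amount increases.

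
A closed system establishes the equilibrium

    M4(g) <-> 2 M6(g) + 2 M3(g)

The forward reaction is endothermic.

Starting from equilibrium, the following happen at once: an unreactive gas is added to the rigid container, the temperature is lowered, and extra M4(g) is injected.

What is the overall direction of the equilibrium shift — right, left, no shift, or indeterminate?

cannot be determined

At constant volume, adding an inert gas leaves every reacting species' partial pressure unchanged, so Q is unchanged — no shift from this change.
The forward reaction is endothermic. Lowering T favours the exothermic direction — shift to the left.
Adding M4 (g), a reactant, drives the reaction to the right.
The individual effects push in opposite directions; without quantitative information the net direction cannot be determined.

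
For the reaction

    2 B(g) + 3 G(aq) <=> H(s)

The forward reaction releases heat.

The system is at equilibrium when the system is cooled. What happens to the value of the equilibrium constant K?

K depends on temperature via the van 't Hoff relation. The forward reaction is exothermic, so lowering T increases K.

increases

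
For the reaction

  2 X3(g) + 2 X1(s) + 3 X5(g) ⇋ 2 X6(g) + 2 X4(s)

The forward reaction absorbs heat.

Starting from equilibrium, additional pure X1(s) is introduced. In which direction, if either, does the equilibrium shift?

X1 is a pure solid; its activity is 1 regardless of amount, so Q is unaffected — no shift from this change.

no shift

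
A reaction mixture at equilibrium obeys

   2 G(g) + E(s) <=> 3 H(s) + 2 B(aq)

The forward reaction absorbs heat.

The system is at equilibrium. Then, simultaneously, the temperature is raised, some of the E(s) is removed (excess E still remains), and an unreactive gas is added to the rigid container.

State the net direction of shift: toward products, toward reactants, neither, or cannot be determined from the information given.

The forward reaction is endothermic. Raising T favours the endothermic direction — shift to the right.
E is a pure solid; its activity is 1 regardless of amount, so Q is unaffected — no shift from this change.
At constant volume, adding an inert gas leaves every reacting species' partial pressure unchanged, so Q is unchanged — no shift from this change.
Only the nonzero effect(s) matter; the net shift is to the right.

right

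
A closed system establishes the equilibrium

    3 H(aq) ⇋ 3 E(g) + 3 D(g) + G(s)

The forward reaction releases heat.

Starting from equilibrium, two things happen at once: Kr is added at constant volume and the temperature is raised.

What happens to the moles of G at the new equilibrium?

decreases

At constant volume, adding an inert gas leaves every reacting species' partial pressure unchanged, so Q is unchanged — no shift from this change.
The forward reaction is exothermic. Raising T favours the endothermic direction — shift to the left.
The net shift is to the left. G is a product, so its amount decreases.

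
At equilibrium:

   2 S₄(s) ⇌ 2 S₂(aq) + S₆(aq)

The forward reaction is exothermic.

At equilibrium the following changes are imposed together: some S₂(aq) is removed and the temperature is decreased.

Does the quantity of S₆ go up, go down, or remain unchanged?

increases

Removing S₂ (aq), a product, drives the reaction to the right.
The forward reaction is exothermic. Lowering T favours the exothermic direction — shift to the right.
The net shift is to the right. S₆ is a product, so its amount increases.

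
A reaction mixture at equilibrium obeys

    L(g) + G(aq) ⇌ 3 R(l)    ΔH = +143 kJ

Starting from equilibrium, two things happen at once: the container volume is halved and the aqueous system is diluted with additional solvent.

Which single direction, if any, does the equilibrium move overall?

Gas moles: reactants 1, products 0 (Δn_gas = -1). Compression shifts the system toward the side with fewer moles of gas — to the right.
Dilution lowers every aqueous concentration by the same factor. Δn_aq = 0 − 1 = -1, so the system shifts toward the side with more dissolved moles — to the left.
The individual effects push in opposite directions; without quantitative information the net direction cannot be determined.

cannot be determined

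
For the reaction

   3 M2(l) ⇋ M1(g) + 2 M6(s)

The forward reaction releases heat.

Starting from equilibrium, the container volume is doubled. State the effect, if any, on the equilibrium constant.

unchanged

The equilibrium constant depends only on temperature. This perturbation may move the position of equilibrium, but since T is unchanged, K itself is unchanged.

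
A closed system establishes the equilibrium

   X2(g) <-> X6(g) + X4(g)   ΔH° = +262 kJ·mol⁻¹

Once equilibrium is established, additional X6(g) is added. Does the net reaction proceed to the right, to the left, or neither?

left

Adding X6 (g), a product, drives the reaction to the left.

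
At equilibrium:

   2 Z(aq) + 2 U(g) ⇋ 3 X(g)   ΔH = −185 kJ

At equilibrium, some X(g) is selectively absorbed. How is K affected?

unchanged

The equilibrium constant depends only on temperature. This perturbation may move the position of equilibrium, but since T is unchanged, K itself is unchanged.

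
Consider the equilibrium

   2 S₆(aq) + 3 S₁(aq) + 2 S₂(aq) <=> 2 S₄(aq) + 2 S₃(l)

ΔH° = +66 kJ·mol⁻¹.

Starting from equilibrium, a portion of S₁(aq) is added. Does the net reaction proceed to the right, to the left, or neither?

right

Adding S₁ (aq), a reactant, drives the reaction to the right.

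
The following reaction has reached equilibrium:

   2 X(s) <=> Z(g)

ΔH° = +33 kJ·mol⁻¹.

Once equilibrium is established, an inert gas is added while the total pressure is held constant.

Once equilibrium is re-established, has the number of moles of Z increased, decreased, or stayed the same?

Adding inert gas at constant total pressure expands the volume and lowers every reacting partial pressure. With Δn_gas = 1 − 0 = +1, Q moves away from K toward the side with fewer gas moles, so the system shifts toward the side with more gas moles — to the right.
The net shift is to the right. Z is a product, so its amount increases.

increases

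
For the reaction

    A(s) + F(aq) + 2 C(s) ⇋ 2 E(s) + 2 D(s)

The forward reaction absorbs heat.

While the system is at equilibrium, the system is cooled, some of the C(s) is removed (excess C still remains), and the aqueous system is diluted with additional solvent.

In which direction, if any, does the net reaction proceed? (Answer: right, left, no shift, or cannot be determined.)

left

The forward reaction is endothermic. Lowering T favours the exothermic direction — shift to the left.
C is a pure solid; its activity is 1 regardless of amount, so Q is unaffected — no shift from this change.
Dilution lowers every aqueous concentration by the same factor. Δn_aq = 0 − 1 = -1, so the system shifts toward the side with more dissolved moles — to the left.
Only the nonzero effect(s) matter; the net shift is to the left.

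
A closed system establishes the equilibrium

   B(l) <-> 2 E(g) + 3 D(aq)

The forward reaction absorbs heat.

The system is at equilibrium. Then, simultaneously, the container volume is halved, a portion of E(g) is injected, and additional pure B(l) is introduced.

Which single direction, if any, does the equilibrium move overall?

left

Gas moles: reactants 0, products 2 (Δn_gas = +2). Compression shifts the system toward the side with fewer moles of gas — to the left.
Adding E (g), a product, drives the reaction to the left.
B is a pure liquid; its activity is 1 regardless of amount, so Q is unaffected — no shift from this change.
Only the nonzero effect(s) matter; the net shift is to the left.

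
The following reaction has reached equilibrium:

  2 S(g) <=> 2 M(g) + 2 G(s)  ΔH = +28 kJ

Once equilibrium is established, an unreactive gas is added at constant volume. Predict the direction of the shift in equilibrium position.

no shift

At constant volume, adding an inert gas leaves every reacting species' partial pressure unchanged, so Q is unchanged — no shift from this change.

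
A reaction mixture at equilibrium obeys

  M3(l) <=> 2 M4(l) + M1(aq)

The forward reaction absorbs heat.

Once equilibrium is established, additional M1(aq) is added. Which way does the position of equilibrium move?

left

Adding M1 (aq), a product, drives the reaction to the left.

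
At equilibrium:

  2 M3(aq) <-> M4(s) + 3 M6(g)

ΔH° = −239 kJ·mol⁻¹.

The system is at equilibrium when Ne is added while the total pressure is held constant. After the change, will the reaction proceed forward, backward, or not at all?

Adding inert gas at constant total pressure expands the volume and lowers every reacting partial pressure. With Δn_gas = 3 − 0 = +3, Q moves away from K toward the side with fewer gas moles, so the system shifts toward the side with more gas moles — to the right.

right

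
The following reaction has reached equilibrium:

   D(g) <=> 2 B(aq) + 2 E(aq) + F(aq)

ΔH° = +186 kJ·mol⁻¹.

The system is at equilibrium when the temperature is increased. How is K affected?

K depends on temperature via the van 't Hoff relation. The forward reaction is endothermic, so raising T increases K.

increases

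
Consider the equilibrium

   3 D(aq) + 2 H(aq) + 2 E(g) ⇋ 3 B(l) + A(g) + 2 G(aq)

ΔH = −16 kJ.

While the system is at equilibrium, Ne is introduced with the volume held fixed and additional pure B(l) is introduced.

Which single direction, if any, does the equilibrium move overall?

no shift

At constant volume, adding an inert gas leaves every reacting species' partial pressure unchanged, so Q is unchanged — no shift from this change.
B is a pure liquid; its activity is 1 regardless of amount, so Q is unaffected — no shift from this change.
None of the changes alters Q relative to K, so there is no net shift.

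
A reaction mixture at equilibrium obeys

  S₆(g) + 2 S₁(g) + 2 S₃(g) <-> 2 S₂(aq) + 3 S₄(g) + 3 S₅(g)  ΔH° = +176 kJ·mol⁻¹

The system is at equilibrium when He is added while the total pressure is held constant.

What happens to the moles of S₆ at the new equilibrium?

Adding inert gas at constant total pressure expands the volume and lowers every reacting partial pressure. With Δn_gas = 6 − 5 = +1, Q moves away from K toward the side with fewer gas moles, so the system shifts toward the side with more gas moles — to the right.
The net shift is to the right. S₆ is a reactant, so its amount decreases.

decreases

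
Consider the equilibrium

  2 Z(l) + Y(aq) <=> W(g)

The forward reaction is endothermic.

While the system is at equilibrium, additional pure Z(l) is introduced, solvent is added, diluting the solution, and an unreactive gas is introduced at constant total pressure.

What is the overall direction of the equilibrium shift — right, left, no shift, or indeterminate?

Z is a pure liquid; its activity is 1 regardless of amount, so Q is unaffected — no shift from this change.
Dilution lowers every aqueous concentration by the same factor. Δn_aq = 0 − 1 = -1, so the system shifts toward the side with more dissolved moles — to the left.
Adding inert gas at constant total pressure expands the volume and lowers every reacting partial pressure. With Δn_gas = 1 − 0 = +1, Q moves away from K toward the side with fewer gas moles, so the system shifts toward the side with more gas moles — to the right.
The individual effects push in opposite directions; without quantitative information the net direction cannot be determined.

cannot be determined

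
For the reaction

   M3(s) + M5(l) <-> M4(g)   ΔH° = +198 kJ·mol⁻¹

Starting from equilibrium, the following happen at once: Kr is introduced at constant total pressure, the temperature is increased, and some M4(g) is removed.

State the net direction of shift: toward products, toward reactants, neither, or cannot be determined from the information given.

Adding inert gas at constant total pressure expands the volume and lowers every reacting partial pressure. With Δn_gas = 1 − 0 = +1, Q moves away from K toward the side with fewer gas moles, so the system shifts toward the side with more gas moles — to the right.
The forward reaction is endothermic. Raising T favours the endothermic direction — shift to the right.
Removing M4 (g), a product, drives the reaction to the right.
All effects act in the same direction — net shift to the right.

right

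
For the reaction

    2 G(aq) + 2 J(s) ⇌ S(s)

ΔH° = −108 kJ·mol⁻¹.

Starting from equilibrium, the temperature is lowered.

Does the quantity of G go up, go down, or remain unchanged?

decreases

The forward reaction is exothermic. Lowering T favours the exothermic direction — shift to the right.
The net shift is to the right. G is a reactant, so its amount decreases.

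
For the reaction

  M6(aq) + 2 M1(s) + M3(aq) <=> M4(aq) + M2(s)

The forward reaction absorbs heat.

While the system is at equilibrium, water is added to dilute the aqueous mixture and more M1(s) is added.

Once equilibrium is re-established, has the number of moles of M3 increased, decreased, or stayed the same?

increases

Dilution lowers every aqueous concentration by the same factor. Δn_aq = 1 − 2 = -1, so the system shifts toward the side with more dissolved moles — to the left.
M1 is a pure solid; its activity is 1 regardless of amount, so Q is unaffected — no shift from this change.
The net shift is to the left. M3 is a reactant, so its amount increases.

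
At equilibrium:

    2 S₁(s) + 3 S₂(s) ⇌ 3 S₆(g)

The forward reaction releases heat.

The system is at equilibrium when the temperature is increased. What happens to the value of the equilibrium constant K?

decreases

K depends on temperature via the van 't Hoff relation. The forward reaction is exothermic, so raising T decreases K.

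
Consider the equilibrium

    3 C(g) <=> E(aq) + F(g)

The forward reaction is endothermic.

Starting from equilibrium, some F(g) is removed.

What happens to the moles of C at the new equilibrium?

Removing F (g), a product, drives the reaction to the right.
The net shift is to the right. C is a reactant, so its amount decreases.

decreases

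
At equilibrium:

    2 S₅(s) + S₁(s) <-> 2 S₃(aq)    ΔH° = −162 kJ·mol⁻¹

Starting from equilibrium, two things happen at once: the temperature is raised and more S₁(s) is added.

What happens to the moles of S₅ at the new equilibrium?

The forward reaction is exothermic. Raising T favours the endothermic direction — shift to the left.
S₁ is a pure solid; its activity is 1 regardless of amount, so Q is unaffected — no shift from this change.
The net shift is to the left. S₅ is a reactant, so its amount increases.

increases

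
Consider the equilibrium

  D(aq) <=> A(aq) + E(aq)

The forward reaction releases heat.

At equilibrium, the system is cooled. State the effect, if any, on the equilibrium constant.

increases

K depends on temperature via the van 't Hoff relation. The forward reaction is exothermic, so lowering T increases K.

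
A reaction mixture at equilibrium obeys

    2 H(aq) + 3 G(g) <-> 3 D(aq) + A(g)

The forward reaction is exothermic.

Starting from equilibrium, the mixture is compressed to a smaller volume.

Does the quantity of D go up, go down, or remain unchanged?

increases

Gas moles: reactants 3, products 1 (Δn_gas = -2). Compression shifts the system toward the side with fewer moles of gas — to the right.
The net shift is to the right. D is a product, so its amount increases.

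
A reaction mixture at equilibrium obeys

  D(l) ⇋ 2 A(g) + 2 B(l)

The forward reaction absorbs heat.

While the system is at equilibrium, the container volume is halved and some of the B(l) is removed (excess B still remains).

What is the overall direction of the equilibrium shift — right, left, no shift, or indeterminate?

left

Gas moles: reactants 0, products 2 (Δn_gas = +2). Compression shifts the system toward the side with fewer moles of gas — to the left.
B is a pure liquid; its activity is 1 regardless of amount, so Q is unaffected — no shift from this change.
Only the nonzero effect(s) matter; the net shift is to the left.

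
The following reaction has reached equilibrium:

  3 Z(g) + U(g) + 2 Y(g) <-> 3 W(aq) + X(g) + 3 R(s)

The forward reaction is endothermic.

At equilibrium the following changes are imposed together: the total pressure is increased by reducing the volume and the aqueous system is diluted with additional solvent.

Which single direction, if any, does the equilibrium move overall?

Gas moles: reactants 6, products 1 (Δn_gas = -5). Compression shifts the system toward the side with fewer moles of gas — to the right.
Dilution lowers every aqueous concentration by the same factor. Δn_aq = 3 − 0 = +3, so the system shifts toward the side with more dissolved moles — to the right.
All effects act in the same direction — net shift to the right.

right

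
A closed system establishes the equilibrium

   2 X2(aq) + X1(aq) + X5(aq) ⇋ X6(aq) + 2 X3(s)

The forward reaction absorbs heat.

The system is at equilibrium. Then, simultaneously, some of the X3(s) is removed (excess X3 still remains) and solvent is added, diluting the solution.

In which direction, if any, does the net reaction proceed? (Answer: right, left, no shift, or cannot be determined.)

X3 is a pure solid; its activity is 1 regardless of amount, so Q is unaffected — no shift from this change.
Dilution lowers every aqueous concentration by the same factor. Δn_aq = 1 − 4 = -3, so the system shifts toward the side with more dissolved moles — to the left.
Only the nonzero effect(s) matter; the net shift is to the left.

left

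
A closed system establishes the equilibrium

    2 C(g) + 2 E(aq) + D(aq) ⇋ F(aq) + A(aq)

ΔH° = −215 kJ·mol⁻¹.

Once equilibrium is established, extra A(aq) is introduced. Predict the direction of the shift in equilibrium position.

Adding A (aq), a product, drives the reaction to the left.

left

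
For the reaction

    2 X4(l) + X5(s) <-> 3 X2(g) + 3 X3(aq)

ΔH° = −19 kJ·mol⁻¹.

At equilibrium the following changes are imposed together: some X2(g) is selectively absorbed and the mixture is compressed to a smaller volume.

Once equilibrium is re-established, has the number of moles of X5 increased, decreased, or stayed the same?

cannot be determined

Removing X2 (g), a product, drives the reaction to the right.
Gas moles: reactants 0, products 3 (Δn_gas = +3). Compression shifts the system toward the side with fewer moles of gas — to the left.
The two effects oppose each other, so the net shift — and hence the change in X5 — cannot be determined from the given information.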